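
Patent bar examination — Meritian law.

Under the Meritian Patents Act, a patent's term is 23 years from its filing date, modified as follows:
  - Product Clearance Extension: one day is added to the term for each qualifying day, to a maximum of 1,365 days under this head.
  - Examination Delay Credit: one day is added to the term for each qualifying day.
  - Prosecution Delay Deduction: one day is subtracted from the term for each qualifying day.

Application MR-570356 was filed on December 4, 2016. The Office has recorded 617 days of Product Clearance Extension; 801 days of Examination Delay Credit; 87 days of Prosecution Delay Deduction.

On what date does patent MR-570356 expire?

July 27, 2043

Base term: filing date + 23 years → 4 December 2039.
Product Clearance Extension: 617 days (within the 1365-day cap) → +617 days → 12 August 2041.
Examination Delay Credit: +801 days → 22 October 2043.
Prosecution Delay Deduction: −87 days → 27 July 2043.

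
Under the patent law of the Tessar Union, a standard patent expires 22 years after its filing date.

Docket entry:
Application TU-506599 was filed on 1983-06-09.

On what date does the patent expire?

Filing date + 22 years → 9 June 2005.

2005-06-09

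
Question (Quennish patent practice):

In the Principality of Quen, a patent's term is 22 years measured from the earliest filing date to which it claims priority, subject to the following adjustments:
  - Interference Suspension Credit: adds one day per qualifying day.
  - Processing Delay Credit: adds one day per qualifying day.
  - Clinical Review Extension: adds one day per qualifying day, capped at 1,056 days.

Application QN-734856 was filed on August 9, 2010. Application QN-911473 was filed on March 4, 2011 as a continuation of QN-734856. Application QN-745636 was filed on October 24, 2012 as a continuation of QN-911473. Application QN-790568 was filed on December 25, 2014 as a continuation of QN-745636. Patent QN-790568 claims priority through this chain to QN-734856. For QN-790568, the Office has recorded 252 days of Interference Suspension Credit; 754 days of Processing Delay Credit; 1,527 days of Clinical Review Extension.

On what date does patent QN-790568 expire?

2038-04-02

Earliest priority filing: 9 August 2010.
Base term: 9 August 2010 + 22 years → 9 August 2032.
Interference Suspension Credit: +252 days → 18 April 2033.
Processing Delay Credit: +754 days → 12 May 2035.
Clinical Review Extension: 1527 days claimed exceeds the 1056-day cap, so +1056 days → 2 April 2038.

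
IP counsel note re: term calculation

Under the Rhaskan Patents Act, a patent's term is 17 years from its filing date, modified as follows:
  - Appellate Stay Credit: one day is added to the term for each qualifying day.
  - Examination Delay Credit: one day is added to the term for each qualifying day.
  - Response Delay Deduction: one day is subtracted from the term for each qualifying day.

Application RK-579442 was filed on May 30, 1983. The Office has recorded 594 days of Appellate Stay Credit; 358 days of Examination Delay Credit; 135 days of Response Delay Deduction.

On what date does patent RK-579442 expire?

Base term: filing date + 17 years → 30 May 2000.
Appellate Stay Credit: +594 days → 14 January 2002.
Examination Delay Credit: +358 days → 7 January 2003.
Response Delay Deduction: −135 days → 25 August 2002.

2002-08-25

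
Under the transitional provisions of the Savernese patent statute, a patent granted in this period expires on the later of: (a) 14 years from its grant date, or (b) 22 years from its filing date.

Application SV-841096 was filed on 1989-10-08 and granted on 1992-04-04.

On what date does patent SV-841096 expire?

2011-10-08

(a) grant + 14 years → 4 April 2006.
(b) filing + 22 years → 8 October 2011.
Later of the two: 8 October 2011.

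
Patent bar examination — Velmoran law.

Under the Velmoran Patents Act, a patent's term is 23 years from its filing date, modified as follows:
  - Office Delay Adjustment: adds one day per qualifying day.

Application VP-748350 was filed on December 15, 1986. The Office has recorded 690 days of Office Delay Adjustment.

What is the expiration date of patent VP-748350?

Base term: filing date + 23 years → 15 December 2009.
Office Delay Adjustment: +690 days → 5 November 2011.

November 5, 2011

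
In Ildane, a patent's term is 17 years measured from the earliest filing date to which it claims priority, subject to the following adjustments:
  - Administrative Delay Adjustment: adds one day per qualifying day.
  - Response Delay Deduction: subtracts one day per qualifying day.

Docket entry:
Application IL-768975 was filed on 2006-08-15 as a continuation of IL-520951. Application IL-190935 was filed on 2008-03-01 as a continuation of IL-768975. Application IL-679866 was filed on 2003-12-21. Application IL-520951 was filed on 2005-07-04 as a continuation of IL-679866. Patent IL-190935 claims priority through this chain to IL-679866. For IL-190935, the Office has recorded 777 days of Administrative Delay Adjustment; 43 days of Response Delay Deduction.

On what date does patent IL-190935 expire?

Earliest priority filing: 21 December 2003.
Base term: 21 December 2003 + 17 years → 21 December 2020.
Administrative Delay Adjustment: +777 days → 6 February 2023.
Response Delay Deduction: −43 days → 25 December 2022.

December 25, 2022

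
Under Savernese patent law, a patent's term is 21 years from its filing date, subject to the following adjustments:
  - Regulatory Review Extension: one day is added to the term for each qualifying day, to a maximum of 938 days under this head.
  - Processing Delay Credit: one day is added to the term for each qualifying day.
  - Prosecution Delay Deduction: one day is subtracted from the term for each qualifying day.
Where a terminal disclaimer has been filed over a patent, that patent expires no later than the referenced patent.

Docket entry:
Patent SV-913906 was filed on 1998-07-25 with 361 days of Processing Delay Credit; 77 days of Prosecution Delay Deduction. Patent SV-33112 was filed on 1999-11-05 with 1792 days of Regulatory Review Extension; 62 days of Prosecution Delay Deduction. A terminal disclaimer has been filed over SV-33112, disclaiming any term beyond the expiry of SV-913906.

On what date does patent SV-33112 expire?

2020-05-04

Natural term of SV-33112:
  Base: filing + 21 years → 5 November 2020.
  Regulatory Review Extension: 1792 days claimed exceeds the 938-day cap, so +938 days → 1 June 2023.
  Prosecution Delay Deduction: −62 days → 31 March 2023.
Expiry of referenced patent SV-913906:
  Base: filing + 21 years → 25 July 2019.
  Processing Delay Credit: +361 days → 20 July 2020.
  Prosecution Delay Deduction: −77 days → 4 May 2020.
Terminal disclaimer: SV-33112 expires on the earlier of 31 March 2023 and 4 May 2020.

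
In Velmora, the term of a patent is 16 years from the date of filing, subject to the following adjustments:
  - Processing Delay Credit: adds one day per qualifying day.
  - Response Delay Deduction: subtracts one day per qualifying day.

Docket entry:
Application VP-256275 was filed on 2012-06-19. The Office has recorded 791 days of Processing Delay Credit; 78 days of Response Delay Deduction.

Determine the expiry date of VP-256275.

Base term: filing date + 16 years → 19 June 2028.
Processing Delay Credit: +791 days → 19 August 2030.
Response Delay Deduction: −78 days → 2 June 2030.

2030-06-02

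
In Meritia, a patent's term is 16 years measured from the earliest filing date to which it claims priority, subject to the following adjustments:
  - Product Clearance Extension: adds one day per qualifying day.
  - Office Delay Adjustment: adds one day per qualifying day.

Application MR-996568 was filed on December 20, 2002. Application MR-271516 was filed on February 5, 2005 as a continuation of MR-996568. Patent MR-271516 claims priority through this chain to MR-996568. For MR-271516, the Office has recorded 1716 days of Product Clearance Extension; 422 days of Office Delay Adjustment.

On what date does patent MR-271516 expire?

October 27, 2024

Earliest priority filing: 20 December 2002.
Base term: 20 December 2002 + 16 years → 20 December 2018.
Product Clearance Extension: +1716 days → 1 September 2023.
Office Delay Adjustment: +422 days → 27 October 2024.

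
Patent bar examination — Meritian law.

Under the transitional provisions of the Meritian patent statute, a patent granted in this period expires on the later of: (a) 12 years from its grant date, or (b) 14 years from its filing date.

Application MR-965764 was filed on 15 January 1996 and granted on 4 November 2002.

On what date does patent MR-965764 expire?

(a) grant + 12 years → 4 November 2014.
(b) filing + 14 years → 15 January 2010.
Later of the two: 4 November 2014.

November 4, 2014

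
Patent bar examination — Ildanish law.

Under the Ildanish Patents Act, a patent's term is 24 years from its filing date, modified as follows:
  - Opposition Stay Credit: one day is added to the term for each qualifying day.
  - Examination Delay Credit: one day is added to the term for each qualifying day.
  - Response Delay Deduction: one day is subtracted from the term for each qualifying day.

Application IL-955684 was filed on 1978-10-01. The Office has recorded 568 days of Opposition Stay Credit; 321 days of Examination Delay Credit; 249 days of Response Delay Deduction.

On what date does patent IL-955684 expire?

July 2, 2004

Base term: filing date + 24 years → 1 October 2002.
Opposition Stay Credit: +568 days → 21 April 2004.
Examination Delay Credit: +321 days → 8 March 2005.
Response Delay Deduction: −249 days → 2 July 2004.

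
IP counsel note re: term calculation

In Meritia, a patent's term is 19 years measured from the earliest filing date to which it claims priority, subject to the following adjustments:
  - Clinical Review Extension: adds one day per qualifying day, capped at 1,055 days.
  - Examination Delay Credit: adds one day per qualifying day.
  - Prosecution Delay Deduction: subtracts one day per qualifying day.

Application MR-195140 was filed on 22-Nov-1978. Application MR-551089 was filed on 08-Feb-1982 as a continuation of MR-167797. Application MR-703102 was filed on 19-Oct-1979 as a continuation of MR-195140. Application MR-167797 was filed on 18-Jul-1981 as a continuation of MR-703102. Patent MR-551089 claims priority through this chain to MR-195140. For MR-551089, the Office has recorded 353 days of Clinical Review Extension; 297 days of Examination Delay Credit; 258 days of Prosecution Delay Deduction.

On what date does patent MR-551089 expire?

1998-12-19

Earliest priority filing: 22 November 1978.
Base term: 22 November 1978 + 19 years → 22 November 1997.
Clinical Review Extension: 353 days (within the 1055-day cap) → +353 days → 10 November 1998.
Examination Delay Credit: +297 days → 3 September 1999.
Prosecution Delay Deduction: −258 days → 19 December 1998.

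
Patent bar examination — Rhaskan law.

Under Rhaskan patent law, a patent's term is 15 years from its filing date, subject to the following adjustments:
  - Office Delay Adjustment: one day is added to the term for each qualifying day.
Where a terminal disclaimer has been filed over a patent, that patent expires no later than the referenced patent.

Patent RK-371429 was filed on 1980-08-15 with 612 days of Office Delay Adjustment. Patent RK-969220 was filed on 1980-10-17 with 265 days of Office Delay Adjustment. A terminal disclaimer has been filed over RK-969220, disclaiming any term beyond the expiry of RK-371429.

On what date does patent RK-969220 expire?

Natural term of RK-969220:
  Base: filing + 15 years → 17 October 1995.
  Office Delay Adjustment: +265 days → 8 July 1996.
Expiry of referenced patent RK-371429:
  Base: filing + 15 years → 15 August 1995.
  Office Delay Adjustment: +612 days → 18 April 1997.
Terminal disclaimer: RK-969220 expires on the earlier of 8 July 1996 and 18 April 1997.

July 8, 1996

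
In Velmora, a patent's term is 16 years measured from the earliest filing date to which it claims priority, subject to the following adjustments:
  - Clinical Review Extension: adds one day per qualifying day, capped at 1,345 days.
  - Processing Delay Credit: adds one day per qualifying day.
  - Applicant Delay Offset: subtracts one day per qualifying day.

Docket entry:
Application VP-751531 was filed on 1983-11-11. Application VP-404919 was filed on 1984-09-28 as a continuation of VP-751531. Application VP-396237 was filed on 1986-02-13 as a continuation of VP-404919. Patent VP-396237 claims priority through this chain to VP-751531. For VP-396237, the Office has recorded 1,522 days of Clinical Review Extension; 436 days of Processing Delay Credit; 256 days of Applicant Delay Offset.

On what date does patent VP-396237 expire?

January 14, 2004

Earliest priority filing: 11 November 1983.
Base term: 11 November 1983 + 16 years → 11 November 1999.
Clinical Review Extension: 1522 days claimed exceeds the 1345-day cap, so +1345 days → 18 July 2003.
Processing Delay Credit: +436 days → 26 September 2004.
Applicant Delay Offset: −256 days → 14 January 2004.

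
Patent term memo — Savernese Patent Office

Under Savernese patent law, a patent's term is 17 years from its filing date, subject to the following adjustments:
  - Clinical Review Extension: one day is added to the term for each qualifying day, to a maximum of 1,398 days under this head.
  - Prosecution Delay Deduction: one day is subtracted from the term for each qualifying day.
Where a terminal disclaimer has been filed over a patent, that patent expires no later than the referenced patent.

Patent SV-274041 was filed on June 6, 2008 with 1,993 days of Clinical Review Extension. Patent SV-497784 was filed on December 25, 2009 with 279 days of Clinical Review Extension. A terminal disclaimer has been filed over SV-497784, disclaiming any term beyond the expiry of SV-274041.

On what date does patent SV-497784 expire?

September 30, 2027

Natural term of SV-497784:
  Base: filing + 17 years → 25 December 2026.
  Clinical Review Extension: 279 days (within the 1398-day cap) → +279 days → 30 September 2027.
Expiry of referenced patent SV-274041:
  Base: filing + 17 years → 6 June 2025.
  Clinical Review Extension: 1993 days claimed exceeds the 1398-day cap, so +1398 days → 4 April 2029.
Terminal disclaimer: SV-497784 expires on the earlier of 30 September 2027 and 4 April 2029.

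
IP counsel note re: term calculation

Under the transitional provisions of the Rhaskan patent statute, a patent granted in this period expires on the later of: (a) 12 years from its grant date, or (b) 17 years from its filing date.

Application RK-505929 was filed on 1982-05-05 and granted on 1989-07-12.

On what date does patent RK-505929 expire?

2001-07-12

(a) grant + 12 years → 12 July 2001.
(b) filing + 17 years → 5 May 1999.
Later of the two: 12 July 2001.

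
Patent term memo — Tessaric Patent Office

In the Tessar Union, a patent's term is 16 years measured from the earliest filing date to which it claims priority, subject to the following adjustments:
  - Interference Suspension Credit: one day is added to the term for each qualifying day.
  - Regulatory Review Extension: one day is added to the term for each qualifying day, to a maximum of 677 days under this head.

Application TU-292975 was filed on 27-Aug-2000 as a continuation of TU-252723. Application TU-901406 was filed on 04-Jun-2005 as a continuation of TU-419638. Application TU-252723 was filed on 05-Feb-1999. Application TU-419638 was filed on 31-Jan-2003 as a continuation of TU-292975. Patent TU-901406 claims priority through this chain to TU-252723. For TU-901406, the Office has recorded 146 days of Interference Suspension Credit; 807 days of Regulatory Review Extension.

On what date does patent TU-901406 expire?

Earliest priority filing: 5 February 1999.
Base term: 5 February 1999 + 16 years → 5 February 2015.
Interference Suspension Credit: +146 days → 1 July 2015.
Regulatory Review Extension: 807 days claimed exceeds the 677-day cap, so +677 days → 8 May 2017.

May 8, 2017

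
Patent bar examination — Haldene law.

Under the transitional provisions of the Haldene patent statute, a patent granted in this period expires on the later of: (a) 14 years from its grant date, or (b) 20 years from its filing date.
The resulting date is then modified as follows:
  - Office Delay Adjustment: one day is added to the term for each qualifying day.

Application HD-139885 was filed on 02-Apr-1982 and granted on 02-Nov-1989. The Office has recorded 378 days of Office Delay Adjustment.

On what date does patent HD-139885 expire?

November 14, 2004

(a) grant + 14 years → 2 November 2003.
(b) filing + 20 years → 2 April 2002.
Later of the two: 2 November 2003.
Office Delay Adjustment: +378 days → 14 November 2004.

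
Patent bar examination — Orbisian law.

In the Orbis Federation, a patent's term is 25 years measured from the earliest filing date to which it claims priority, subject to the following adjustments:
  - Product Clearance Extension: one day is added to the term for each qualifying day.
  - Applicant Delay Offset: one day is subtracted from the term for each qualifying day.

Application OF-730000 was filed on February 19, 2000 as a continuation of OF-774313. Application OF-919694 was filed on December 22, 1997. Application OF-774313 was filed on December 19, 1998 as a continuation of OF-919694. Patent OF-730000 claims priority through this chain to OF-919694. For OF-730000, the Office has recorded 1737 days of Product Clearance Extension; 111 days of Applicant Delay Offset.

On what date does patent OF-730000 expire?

Earliest priority filing: 22 December 1997.
Base term: 22 December 1997 + 25 years → 22 December 2022.
Product Clearance Extension: +1737 days → 24 September 2027.
Applicant Delay Offset: −111 days → 5 June 2027.

June 5, 2027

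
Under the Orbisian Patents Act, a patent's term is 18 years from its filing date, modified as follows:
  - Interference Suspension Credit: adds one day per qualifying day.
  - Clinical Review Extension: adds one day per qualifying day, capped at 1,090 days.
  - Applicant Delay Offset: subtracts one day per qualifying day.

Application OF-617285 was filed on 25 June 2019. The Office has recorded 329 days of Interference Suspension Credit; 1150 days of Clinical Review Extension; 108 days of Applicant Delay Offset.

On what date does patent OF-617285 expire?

Base term: filing date + 18 years → 25 June 2037.
Interference Suspension Credit: +329 days → 20 May 2038.
Clinical Review Extension: 1150 days claimed exceeds the 1090-day cap, so +1090 days → 14 May 2041.
Applicant Delay Offset: −108 days → 26 January 2041.

2041-01-26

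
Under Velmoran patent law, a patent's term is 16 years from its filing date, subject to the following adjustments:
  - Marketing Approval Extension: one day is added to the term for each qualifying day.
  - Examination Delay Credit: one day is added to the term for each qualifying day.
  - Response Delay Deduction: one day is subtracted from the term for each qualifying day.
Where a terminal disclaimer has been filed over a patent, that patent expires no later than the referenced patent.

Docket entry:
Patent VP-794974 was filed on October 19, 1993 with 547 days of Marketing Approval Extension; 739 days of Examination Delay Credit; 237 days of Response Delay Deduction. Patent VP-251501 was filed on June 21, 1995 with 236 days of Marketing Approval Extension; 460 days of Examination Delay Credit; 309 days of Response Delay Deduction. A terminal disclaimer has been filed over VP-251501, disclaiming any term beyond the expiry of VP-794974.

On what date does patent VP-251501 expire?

Natural term of VP-251501:
  Base: filing + 16 years → 21 June 2011.
  Marketing Approval Extension: +236 days → 12 February 2012.
  Examination Delay Credit: +460 days → 17 May 2013.
  Response Delay Deduction: −309 days → 12 July 2012.
Expiry of referenced patent VP-794974:
  Base: filing + 16 years → 19 October 2009.
  Marketing Approval Extension: +547 days → 19 April 2011.
  Examination Delay Credit: +739 days → 27 April 2013.
  Response Delay Deduction: −237 days → 2 September 2012.
Terminal disclaimer: VP-251501 expires on the earlier of 12 July 2012 and 2 September 2012.

2012-07-12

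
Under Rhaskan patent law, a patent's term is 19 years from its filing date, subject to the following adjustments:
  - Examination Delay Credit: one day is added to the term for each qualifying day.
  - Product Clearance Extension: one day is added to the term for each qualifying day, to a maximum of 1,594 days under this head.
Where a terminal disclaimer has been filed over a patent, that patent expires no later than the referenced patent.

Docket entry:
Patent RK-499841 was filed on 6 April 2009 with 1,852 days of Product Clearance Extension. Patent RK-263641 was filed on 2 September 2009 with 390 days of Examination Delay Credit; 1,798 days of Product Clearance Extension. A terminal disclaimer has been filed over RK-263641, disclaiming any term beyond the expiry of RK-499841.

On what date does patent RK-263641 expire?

2032-08-17

Natural term of RK-263641:
  Base: filing + 19 years → 2 September 2028.
  Examination Delay Credit: +390 days → 27 September 2029.
  Product Clearance Extension: 1798 days claimed exceeds the 1594-day cap, so +1594 days → 7 February 2034.
Expiry of referenced patent RK-499841:
  Base: filing + 19 years → 6 April 2028.
  Product Clearance Extension: 1852 days claimed exceeds the 1594-day cap, so +1594 days → 17 August 2032.
Terminal disclaimer: RK-263641 expires on the earlier of 7 February 2034 and 17 August 2032.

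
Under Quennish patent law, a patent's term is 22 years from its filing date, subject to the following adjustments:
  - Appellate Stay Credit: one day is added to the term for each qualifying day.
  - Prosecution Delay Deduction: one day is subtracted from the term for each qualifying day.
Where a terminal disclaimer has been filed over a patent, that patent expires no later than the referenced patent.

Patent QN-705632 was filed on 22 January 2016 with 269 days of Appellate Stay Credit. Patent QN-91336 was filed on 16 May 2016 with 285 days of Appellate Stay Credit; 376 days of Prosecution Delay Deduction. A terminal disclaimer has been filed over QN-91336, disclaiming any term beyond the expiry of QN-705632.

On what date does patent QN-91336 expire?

Natural term of QN-91336:
  Base: filing + 22 years → 16 May 2038.
  Appellate Stay Credit: +285 days → 25 February 2039.
  Prosecution Delay Deduction: −376 days → 14 February 2038.
Expiry of referenced patent QN-705632:
  Base: filing + 22 years → 22 January 2038.
  Appellate Stay Credit: +269 days → 18 October 2038.
Terminal disclaimer: QN-91336 expires on the earlier of 14 February 2038 and 18 October 2038.

2038-02-14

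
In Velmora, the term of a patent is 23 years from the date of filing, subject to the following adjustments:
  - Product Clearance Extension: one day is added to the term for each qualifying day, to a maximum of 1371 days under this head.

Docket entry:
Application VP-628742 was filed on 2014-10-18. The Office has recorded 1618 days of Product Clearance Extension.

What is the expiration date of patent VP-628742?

Base term: filing date + 23 years → 18 October 2037.
Product Clearance Extension: 1618 days claimed exceeds the 1371-day cap, so +1371 days → 20 July 2041.

2041-07-20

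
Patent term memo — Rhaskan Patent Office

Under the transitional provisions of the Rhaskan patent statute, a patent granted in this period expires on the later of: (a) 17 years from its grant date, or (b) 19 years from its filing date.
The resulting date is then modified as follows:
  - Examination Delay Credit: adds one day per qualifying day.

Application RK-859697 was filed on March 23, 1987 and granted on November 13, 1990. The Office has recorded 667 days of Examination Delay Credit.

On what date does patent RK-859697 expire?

(a) grant + 17 years → 13 November 2007.
(b) filing + 19 years → 23 March 2006.
Later of the two: 13 November 2007.
Examination Delay Credit: +667 days → 10 September 2009.

2009-09-10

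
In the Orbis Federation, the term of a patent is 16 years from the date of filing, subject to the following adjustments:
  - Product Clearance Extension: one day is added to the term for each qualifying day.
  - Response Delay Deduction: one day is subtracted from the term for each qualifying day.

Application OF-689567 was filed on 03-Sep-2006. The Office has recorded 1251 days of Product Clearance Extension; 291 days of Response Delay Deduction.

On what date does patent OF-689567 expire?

Base term: filing date + 16 years → 3 September 2022.
Product Clearance Extension: +1251 days → 5 February 2026.
Response Delay Deduction: −291 days → 20 April 2025.

April 20, 2025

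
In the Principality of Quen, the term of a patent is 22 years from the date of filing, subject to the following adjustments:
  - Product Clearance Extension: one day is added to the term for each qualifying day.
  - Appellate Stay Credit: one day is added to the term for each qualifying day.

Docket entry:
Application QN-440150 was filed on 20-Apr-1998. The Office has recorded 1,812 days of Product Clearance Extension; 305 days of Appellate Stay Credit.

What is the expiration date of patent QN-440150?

February 5, 2026

Base term: filing date + 22 years → 20 April 2020.
Product Clearance Extension: +1812 days → 6 April 2025.
Appellate Stay Credit: +305 days → 5 February 2026.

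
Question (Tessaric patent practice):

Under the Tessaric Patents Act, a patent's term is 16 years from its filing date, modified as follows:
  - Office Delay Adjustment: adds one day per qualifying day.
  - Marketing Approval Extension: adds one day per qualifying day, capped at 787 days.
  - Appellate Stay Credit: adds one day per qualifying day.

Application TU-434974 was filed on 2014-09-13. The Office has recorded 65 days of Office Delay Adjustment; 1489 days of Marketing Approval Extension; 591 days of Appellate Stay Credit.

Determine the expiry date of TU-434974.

Base term: filing date + 16 years → 13 September 2030.
Office Delay Adjustment: +65 days → 17 November 2030.
Marketing Approval Extension: 1489 days claimed exceeds the 787-day cap, so +787 days → 12 January 2033.
Appellate Stay Credit: +591 days → 26 August 2034.

2034-08-26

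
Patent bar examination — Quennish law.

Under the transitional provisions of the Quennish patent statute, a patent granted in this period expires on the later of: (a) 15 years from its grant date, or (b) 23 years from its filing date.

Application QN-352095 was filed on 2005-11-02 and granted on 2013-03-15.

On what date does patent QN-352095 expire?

(a) grant + 15 years → 15 March 2028.
(b) filing + 23 years → 2 November 2028.
Later of the two: 2 November 2028.

2028-11-02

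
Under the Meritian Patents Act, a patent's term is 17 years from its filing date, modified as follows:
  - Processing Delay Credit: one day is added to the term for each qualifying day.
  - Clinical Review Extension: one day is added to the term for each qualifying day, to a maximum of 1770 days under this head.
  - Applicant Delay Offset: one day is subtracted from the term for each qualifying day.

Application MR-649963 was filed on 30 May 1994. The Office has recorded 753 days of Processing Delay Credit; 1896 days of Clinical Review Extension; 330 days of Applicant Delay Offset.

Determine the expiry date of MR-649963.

Base term: filing date + 17 years → 30 May 2011.
Processing Delay Credit: +753 days → 21 June 2013.
Clinical Review Extension: 1896 days claimed exceeds the 1770-day cap, so +1770 days → 26 April 2018.
Applicant Delay Offset: −330 days → 31 May 2017.

May 31, 2017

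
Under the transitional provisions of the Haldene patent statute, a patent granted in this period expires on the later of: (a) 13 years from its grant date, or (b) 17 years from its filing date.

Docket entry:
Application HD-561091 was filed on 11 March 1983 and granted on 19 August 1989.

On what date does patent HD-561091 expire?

2002-08-19

(a) grant + 13 years → 19 August 2002.
(b) filing + 17 years → 11 March 2000.
Later of the two: 19 August 2002.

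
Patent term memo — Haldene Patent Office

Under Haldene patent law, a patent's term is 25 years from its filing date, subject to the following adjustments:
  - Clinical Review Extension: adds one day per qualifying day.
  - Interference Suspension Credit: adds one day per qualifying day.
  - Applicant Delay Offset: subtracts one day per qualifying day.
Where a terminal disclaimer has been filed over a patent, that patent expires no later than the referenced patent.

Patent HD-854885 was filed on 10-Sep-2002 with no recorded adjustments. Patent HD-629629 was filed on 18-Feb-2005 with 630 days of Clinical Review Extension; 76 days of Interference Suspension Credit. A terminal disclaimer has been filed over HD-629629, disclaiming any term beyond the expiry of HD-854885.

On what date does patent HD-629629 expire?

Natural term of HD-629629:
  Base: filing + 25 years → 18 February 2030.
  Clinical Review Extension: +630 days → 10 November 2031.
  Interference Suspension Credit: +76 days → 25 January 2032.
Expiry of referenced patent HD-854885:
  Base: filing + 25 years → 10 September 2027.
Terminal disclaimer: HD-629629 expires on the earlier of 25 January 2032 and 10 September 2027.

2027-09-10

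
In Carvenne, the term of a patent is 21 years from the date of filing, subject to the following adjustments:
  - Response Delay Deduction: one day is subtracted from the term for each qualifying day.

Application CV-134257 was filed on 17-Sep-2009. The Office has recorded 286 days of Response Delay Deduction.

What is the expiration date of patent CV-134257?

Base term: filing date + 21 years → 17 September 2030.
Response Delay Deduction: −286 days → 5 December 2029.

December 5, 2029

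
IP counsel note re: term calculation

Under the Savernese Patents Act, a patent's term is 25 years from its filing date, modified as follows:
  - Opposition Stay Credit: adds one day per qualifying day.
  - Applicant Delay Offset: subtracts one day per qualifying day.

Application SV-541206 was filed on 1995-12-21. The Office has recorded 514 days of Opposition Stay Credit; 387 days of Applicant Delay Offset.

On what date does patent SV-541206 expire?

April 27, 2021

Base term: filing date + 25 years → 21 December 2020.
Opposition Stay Credit: +514 days → 19 May 2022.
Applicant Delay Offset: −387 days → 27 April 2021.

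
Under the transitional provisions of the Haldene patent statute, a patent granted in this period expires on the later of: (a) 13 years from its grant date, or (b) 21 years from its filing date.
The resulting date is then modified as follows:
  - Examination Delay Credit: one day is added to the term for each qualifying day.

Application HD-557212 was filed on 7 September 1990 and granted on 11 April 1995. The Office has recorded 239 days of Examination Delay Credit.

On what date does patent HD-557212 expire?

May 3, 2012

(a) grant + 13 years → 11 April 2008.
(b) filing + 21 years → 7 September 2011.
Later of the two: 7 September 2011.
Examination Delay Credit: +239 days → 3 May 2012.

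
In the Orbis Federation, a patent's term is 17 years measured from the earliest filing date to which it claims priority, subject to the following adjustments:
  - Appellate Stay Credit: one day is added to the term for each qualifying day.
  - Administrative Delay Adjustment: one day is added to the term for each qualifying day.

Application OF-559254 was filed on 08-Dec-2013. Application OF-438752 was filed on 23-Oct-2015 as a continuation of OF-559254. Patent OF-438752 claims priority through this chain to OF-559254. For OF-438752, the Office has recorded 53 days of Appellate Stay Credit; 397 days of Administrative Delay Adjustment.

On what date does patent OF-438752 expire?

March 2, 2032

Earliest priority filing: 8 December 2013.
Base term: 8 December 2013 + 17 years → 8 December 2030.
Appellate Stay Credit: +53 days → 30 January 2031.
Administrative Delay Adjustment: +397 days → 2 March 2032.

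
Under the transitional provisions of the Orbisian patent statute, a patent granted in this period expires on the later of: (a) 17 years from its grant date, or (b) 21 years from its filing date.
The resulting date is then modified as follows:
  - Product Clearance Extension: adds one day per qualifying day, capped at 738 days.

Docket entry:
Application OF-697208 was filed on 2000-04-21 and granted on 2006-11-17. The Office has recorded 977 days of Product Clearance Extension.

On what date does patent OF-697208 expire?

(a) grant + 17 years → 17 November 2023.
(b) filing + 21 years → 21 April 2021.
Later of the two: 17 November 2023.
Product Clearance Extension: 977 days claimed exceeds the 738-day cap, so +738 days → 24 November 2025.

2025-11-24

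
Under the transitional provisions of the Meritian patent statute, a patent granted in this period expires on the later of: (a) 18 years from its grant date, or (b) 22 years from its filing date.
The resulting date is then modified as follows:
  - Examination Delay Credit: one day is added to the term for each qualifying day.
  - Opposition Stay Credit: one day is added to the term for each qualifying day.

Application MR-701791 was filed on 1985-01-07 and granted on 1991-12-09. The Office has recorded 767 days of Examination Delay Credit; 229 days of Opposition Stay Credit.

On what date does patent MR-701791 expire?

2012-08-31

(a) grant + 18 years → 9 December 2009.
(b) filing + 22 years → 7 January 2007.
Later of the two: 9 December 2009.
Examination Delay Credit: +767 days → 15 January 2012.
Opposition Stay Credit: +229 days → 31 August 2012.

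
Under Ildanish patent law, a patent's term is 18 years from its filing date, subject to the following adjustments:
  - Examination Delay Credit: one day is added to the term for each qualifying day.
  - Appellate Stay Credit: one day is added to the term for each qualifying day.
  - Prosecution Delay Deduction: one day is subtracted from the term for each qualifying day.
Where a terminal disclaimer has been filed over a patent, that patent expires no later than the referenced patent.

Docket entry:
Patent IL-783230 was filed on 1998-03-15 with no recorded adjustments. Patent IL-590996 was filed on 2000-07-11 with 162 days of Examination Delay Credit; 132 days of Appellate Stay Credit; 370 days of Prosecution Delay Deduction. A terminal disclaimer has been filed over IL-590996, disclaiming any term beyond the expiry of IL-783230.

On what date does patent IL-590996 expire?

Natural term of IL-590996:
  Base: filing + 18 years → 11 July 2018.
  Examination Delay Credit: +162 days → 20 December 2018.
  Appellate Stay Credit: +132 days → 1 May 2019.
  Prosecution Delay Deduction: −370 days → 26 April 2018.
Expiry of referenced patent IL-783230:
  Base: filing + 18 years → 15 March 2016.
Terminal disclaimer: IL-590996 expires on the earlier of 26 April 2018 and 15 March 2016.

2016-03-15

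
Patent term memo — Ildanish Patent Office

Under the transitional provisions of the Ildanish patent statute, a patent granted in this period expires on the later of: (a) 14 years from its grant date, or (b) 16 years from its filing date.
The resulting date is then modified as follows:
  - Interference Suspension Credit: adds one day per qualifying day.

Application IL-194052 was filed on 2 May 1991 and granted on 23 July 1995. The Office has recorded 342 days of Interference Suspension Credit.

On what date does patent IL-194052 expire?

(a) grant + 14 years → 23 July 2009.
(b) filing + 16 years → 2 May 2007.
Later of the two: 23 July 2009.
Interference Suspension Credit: +342 days → 30 June 2010.

June 30, 2010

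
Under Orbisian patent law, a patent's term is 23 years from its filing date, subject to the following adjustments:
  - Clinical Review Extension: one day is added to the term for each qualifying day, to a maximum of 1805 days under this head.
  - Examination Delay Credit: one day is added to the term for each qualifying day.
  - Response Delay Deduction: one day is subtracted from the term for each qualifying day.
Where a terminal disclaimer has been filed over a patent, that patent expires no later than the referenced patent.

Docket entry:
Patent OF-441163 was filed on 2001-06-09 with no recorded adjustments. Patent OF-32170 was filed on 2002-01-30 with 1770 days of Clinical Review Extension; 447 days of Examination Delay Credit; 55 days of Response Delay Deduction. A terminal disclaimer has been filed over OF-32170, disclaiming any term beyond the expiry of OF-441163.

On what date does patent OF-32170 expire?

Natural term of OF-32170:
  Base: filing + 23 years → 30 January 2025.
  Clinical Review Extension: 1770 days (within the 1805-day cap) → +1770 days → 5 December 2029.
  Examination Delay Credit: +447 days → 25 February 2031.
  Response Delay Deduction: −55 days → 1 January 2031.
Expiry of referenced patent OF-441163:
  Base: filing + 23 years → 9 June 2024.
Terminal disclaimer: OF-32170 expires on the earlier of 1 January 2031 and 9 June 2024.

June 9, 2024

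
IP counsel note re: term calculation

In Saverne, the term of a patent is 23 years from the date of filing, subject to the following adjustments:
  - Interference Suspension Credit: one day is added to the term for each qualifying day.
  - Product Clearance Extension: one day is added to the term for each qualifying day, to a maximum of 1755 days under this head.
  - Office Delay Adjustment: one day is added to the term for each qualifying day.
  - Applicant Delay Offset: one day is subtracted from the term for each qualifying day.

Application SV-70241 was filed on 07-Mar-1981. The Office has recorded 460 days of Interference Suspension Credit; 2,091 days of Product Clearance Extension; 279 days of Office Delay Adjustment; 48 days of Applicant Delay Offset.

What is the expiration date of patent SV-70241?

2010-11-17

Base term: filing date + 23 years → 7 March 2004.
Interference Suspension Credit: +460 days → 10 June 2005.
Product Clearance Extension: 2091 days claimed exceeds the 1755-day cap, so +1755 days → 31 March 2010.
Office Delay Adjustment: +279 days → 4 January 2011.
Applicant Delay Offset: −48 days → 17 November 2010.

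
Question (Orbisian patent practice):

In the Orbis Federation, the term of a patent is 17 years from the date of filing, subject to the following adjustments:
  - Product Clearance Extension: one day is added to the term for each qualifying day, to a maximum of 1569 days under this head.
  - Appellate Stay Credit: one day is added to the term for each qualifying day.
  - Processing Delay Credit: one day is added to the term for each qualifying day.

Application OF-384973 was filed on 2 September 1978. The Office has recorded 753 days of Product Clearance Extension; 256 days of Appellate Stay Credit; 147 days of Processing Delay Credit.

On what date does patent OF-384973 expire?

Base term: filing date + 17 years → 2 September 1995.
Product Clearance Extension: 753 days (within the 1569-day cap) → +753 days → 24 September 1997.
Appellate Stay Credit: +256 days → 7 June 1998.
Processing Delay Credit: +147 days → 1 November 1998.

1998-11-01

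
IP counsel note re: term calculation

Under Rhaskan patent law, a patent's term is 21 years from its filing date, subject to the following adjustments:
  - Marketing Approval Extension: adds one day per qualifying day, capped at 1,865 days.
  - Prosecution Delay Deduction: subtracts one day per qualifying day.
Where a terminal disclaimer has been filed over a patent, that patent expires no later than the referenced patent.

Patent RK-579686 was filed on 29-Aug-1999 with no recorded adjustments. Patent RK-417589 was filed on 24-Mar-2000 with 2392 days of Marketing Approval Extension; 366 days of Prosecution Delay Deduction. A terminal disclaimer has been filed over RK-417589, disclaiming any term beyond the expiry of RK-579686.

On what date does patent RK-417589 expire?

August 29, 2020

Natural term of RK-417589:
  Base: filing + 21 years → 24 March 2021.
  Marketing Approval Extension: 2392 days claimed exceeds the 1865-day cap, so +1865 days → 2 May 2026.
  Prosecution Delay Deduction: −366 days → 1 May 2025.
Expiry of referenced patent RK-579686:
  Base: filing + 21 years → 29 August 2020.
Terminal disclaimer: RK-417589 expires on the earlier of 1 May 2025 and 29 August 2020.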